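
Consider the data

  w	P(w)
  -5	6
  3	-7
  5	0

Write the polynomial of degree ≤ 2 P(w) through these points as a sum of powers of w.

P(w) = (41/80)w^2 - (3/5)w - 157/16

Newton's divided differences:
P[-5,3] = (-7 - 6) / (3 - (-5)) = -13/8
P[3,5] = (0 - (-7)) / (5 - 3) = 7/2
P[-5,3,5] = (7/2 - (-13/8)) / (5 - (-5)) = 41/80
P(w) = 6 + (-13/8)·(w + 5) + (41/80)·(w + 5)(w - 3)
Expanding: P(w) = (41/80)w^2 - (3/5)w - 157/16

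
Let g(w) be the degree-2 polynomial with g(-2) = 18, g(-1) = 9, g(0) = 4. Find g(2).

6

Using Newton's divided-difference form:
g[-2,-1] = (9 - 18) / (-1 - (-2)) = -9
g[-1,0] = (4 - 9) / (0 - (-1)) = -5
g[-2,-1,0] = (-5 - (-9)) / (0 - (-2)) = 2
g(2) = 18 + (-9)·(4) + 2·(4)·(3) = 6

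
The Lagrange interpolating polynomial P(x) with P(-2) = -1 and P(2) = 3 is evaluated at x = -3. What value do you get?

-2

Evaluate each Lagrange basis at x = -3:
L_0(-3) = (-5)/[(-4)] = 5/4
L_1(-3) = (-1)/[(4)] = -1/4
Sum: (-1)·(5/4) + 3·(-1/4) = -2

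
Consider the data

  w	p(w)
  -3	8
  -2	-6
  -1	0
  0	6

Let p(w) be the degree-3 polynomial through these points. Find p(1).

-8

Evaluate each Lagrange basis at w = 1:
L_0(1) = (3)·(2)·(1)/[(-1)·(-2)·(-3)] = -1
L_1(1) = (4)·(2)·(1)/[(1)·(-1)·(-2)] = 4
L_2(1) = (4)·(3)·(1)/[(2)·(1)·(-1)] = -6
L_3(1) = (4)·(3)·(2)/[(3)·(2)·(1)] = 4
Sum: 8·(-1) + (-6)·(4) + 0 + 6·(4) = -8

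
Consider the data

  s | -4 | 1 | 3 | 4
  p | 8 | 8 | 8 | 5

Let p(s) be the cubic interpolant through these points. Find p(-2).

Using Newton's divided-difference form:
p[-4,1] = (8 - 8) / (1 - (-4)) = 0
p[1,3] = (8 - 8) / (3 - 1) = 0
p[3,4] = (5 - 8) / (4 - 3) = -3
p[-4,1,3] = (0 - 0) / (3 - (-4)) = 0
p[1,3,4] = (-3 - 0) / (4 - 1) = -1
p[-4,1,3,4] = (-1 - 0) / (4 - (-4)) = -1/8
p(-2) = 8 + 0·(2) + 0·(2)·(-3) + (-1/8)·(2)·(-3)·(-5) = 17/4

17/4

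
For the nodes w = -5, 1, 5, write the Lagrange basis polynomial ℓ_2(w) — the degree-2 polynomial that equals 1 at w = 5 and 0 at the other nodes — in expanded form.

ℓ_2(w) = (w + 5)(w - 1) / [(10)·(4)]
       = (w^2 + 4w - 5) / (40)

ℓ_2(w) = (1/40)w^2 + (1/10)w - 1/8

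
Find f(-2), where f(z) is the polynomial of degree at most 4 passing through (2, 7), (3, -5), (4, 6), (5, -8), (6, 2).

4640

Using Newton's divided-difference form:
f[2,3] = (-5 - 7) / (3 - 2) = -12
f[3,4] = (6 - (-5)) / (4 - 3) = 11
f[4,5] = (-8 - 6) / (5 - 4) = -14
f[5,6] = (2 - (-8)) / (6 - 5) = 10
f[2,3,4] = (11 - (-12)) / (4 - 2) = 23/2
f[3,4,5] = (-14 - 11) / (5 - 3) = -25/2
f[4,5,6] = (10 - (-14)) / (6 - 4) = 12
f[2,3,4,5] = (-25/2 - 23/2) / (5 - 2) = -8
f[3,4,5,6] = (12 - (-25/2)) / (6 - 3) = 49/6
f[2,3,4,5,6] = (49/6 - (-8)) / (6 - 2) = 97/24
f(-2) = 7 + (-12)·(-4) + (23/2)·(-4)·(-5) + (-8)·(-4)·(-5)·(-6) + (97/24)·(-4)·(-5)·(-6)·(-7) = 4640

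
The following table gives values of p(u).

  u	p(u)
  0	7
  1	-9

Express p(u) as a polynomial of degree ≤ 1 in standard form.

Build the Lagrange basis polynomials:
L_0(u) = (u - 1) / [-1] = -u + 1
L_1(u) = u / [1] = u
p(u) = 7·L_0 + (-9)·L_1
  7·L_0(u) = -7u + 7
  (-9)·L_1(u) = -9u
Adding term by term: -16u + 7

p(u) = -16u + 7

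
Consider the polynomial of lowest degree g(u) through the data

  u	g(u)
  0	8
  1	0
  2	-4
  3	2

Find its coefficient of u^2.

-1

Build the Lagrange basis polynomials:
L_0(u) = (u - 1)(u - 2)(u - 3) / [-6] = -(1/6)u^3 + u^2 - (11/6)u + 1
L_1(u) = u(u - 2)(u - 3) / [2] = (1/2)u^3 - (5/2)u^2 + 3u
L_2(u) = u(u - 1)(u - 3) / [-2] = -(1/2)u^3 + 2u^2 - (3/2)u
L_3(u) = u(u - 1)(u - 2) / [6] = (1/6)u^3 - (1/2)u^2 + (1/3)u
g(u) = 8·L_0 + 0·L_1 + (-4)·L_2 + 2·L_3
Only the coefficient of u^2 is needed; take it from each L_i and combine:
8·(1) + 0·(-5/2) + (-4)·(2) + 2·(-1/2) = -1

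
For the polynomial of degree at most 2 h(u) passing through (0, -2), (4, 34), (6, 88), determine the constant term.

-2

Build the Lagrange basis polynomials:
L_0(u) = (u - 4)(u - 6) / [24] = (1/24)u^2 - (5/12)u + 1
L_1(u) = u(u - 6) / [-8] = -(1/8)u^2 + (3/4)u
L_2(u) = u(u - 4) / [12] = (1/12)u^2 - (1/3)u
h(u) = (-2)·L_0 + 34·L_1 + 88·L_2
Only the constant term is needed; take it from each L_i and combine:
(-2)·(1) + 34·(0) + 88·(0) = -2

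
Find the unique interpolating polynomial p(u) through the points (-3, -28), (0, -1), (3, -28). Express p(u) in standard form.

p(u) = -3u^2 - 1

Build the Lagrange basis polynomials:
L_0(u) = u(u - 3) / [18] = (1/18)u^2 - (1/6)u
L_1(u) = (u + 3)(u - 3) / [-9] = -(1/9)u^2 + 1
L_2(u) = (u + 3)u / [18] = (1/18)u^2 + (1/6)u
p(u) = (-28)·L_0 + (-1)·L_1 + (-28)·L_2
  (-28)·L_0(u) = -(14/9)u^2 + (14/3)u
  (-1)·L_1(u) = (1/9)u^2 - 1
  (-28)·L_2(u) = -(14/9)u^2 - (14/3)u
Adding term by term: -3u^2 - 1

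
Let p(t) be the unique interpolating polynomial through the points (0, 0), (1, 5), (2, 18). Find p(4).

Evaluate each Lagrange basis at t = 4:
L_0(4) = (3)·(2)/[(-1)·(-2)] = 3
L_1(4) = (4)·(2)/[(1)·(-1)] = -8
L_2(4) = (4)·(3)/[(2)·(1)] = 6
Sum: 0 + 5·(-8) + 18·(6) = 68

68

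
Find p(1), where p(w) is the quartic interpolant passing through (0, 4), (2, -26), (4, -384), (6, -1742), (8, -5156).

Using Newton's divided-difference form:
p[0,2] = (-26 - 4) / (2 - 0) = -15
p[2,4] = (-384 - (-26)) / (4 - 2) = -179
p[4,6] = (-1742 - (-384)) / (6 - 4) = -679
p[6,8] = (-5156 - (-1742)) / (8 - 6) = -1707
p[0,2,4] = (-179 - (-15)) / (4 - 0) = -41
p[2,4,6] = (-679 - (-179)) / (6 - 2) = -125
p[4,6,8] = (-1707 - (-679)) / (8 - 4) = -257
p[0,2,4,6] = (-125 - (-41)) / (6 - 0) = -14
p[2,4,6,8] = (-257 - (-125)) / (8 - 2) = -22
p[0,2,4,6,8] = (-22 - (-14)) / (8 - 0) = -1
p(1) = 4 + (-15)·(1) + (-41)·(1)·(-1) + (-14)·(1)·(-1)·(-3) + (-1)·(1)·(-1)·(-3)·(-5) = 3

3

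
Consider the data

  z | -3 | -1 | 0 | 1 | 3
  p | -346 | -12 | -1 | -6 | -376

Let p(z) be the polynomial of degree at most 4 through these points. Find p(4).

-1137

Using Newton's divided-difference form:
p[-3,-1] = (-12 - (-346)) / (-1 - (-3)) = 167
p[-1,0] = (-1 - (-12)) / (0 - (-1)) = 11
p[0,1] = (-6 - (-1)) / (1 - 0) = -5
p[1,3] = (-376 - (-6)) / (3 - 1) = -185
p[-3,-1,0] = (11 - 167) / (0 - (-3)) = -52
p[-1,0,1] = (-5 - 11) / (1 - (-1)) = -8
p[0,1,3] = (-185 - (-5)) / (3 - 0) = -60
p[-3,-1,0,1] = (-8 - (-52)) / (1 - (-3)) = 11
p[-1,0,1,3] = (-60 - (-8)) / (3 - (-1)) = -13
p[-3,-1,0,1,3] = (-13 - 11) / (3 - (-3)) = -4
p(4) = -346 + 167·(7) + (-52)·(7)·(5) + 11·(7)·(5)·(4) + (-4)·(7)·(5)·(4)·(3) = -1137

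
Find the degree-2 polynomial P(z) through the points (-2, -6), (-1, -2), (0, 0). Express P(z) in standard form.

P(z) = -z^2 + z

Build the Lagrange basis polynomials:
L_0(z) = (z + 1)z / [2] = (1/2)z^2 + (1/2)z
L_1(z) = (z + 2)z / [-1] = -z^2 - 2z
L_2(z) = (z + 2)(z + 1) / [2] = (1/2)z^2 + (3/2)z + 1
P(z) = (-6)·L_0 + (-2)·L_1 + 0·L_2
  (-6)·L_0(z) = -3z^2 - 3z
  (-2)·L_1(z) = 2z^2 + 4z
  0·L_2(z) = 0
Adding term by term: -z^2 + z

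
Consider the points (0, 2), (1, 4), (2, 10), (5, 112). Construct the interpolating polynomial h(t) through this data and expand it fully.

h(t) = t^3 - t^2 + 2t + 2

Build the Lagrange basis polynomials:
L_0(t) = (t - 1)(t - 2)(t - 5) / [-10] = -(1/10)t^3 + (4/5)t^2 - (17/10)t + 1
L_1(t) = t(t - 2)(t - 5) / [4] = (1/4)t^3 - (7/4)t^2 + (5/2)t
L_2(t) = t(t - 1)(t - 5) / [-6] = -(1/6)t^3 + t^2 - (5/6)t
L_3(t) = t(t - 1)(t - 2) / [60] = (1/60)t^3 - (1/20)t^2 + (1/30)t
h(t) = 2·L_0 + 4·L_1 + 10·L_2 + 112·L_3
  2·L_0(t) = -(1/5)t^3 + (8/5)t^2 - (17/5)t + 2
  4·L_1(t) = t^3 - 7t^2 + 10t
  10·L_2(t) = -(5/3)t^3 + 10t^2 - (25/3)t
  112·L_3(t) = (28/15)t^3 - (28/5)t^2 + (56/15)t
Adding term by term: t^3 - t^2 + 2t + 2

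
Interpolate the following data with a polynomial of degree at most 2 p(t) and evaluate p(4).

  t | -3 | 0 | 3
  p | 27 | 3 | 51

83

L_0(4) = (4)·(1)/[(-3)·(-6)] = 2/9
L_1(4) = (7)·(1)/[(3)·(-3)] = -7/9
L_2(4) = (7)·(4)/[(6)·(3)] = 14/9
Sum: 27·(2/9) + 3·(-7/9) + 51·(14/9) = 83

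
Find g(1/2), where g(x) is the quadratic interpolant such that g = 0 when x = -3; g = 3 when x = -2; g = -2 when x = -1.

-49/2

L_0(1/2) = (5/2)·(3/2)/[(-1)·(-2)] = 15/8
L_1(1/2) = (7/2)·(3/2)/[(1)·(-1)] = -21/4
L_2(1/2) = (7/2)·(5/2)/[(2)·(1)] = 35/8
Sum: 0 + 3·(-21/4) + (-2)·(35/8) = -49/2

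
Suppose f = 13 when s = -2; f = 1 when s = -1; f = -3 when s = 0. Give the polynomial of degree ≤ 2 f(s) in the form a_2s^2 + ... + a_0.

f(s) = 4s^2 - 3

Newton's divided differences:
f[-2,-1] = (1 - 13) / (-1 - (-2)) = -12
f[-1,0] = (-3 - 1) / (0 - (-1)) = -4
f[-2,-1,0] = (-4 - (-12)) / (0 - (-2)) = 4
f(s) = 13 + (-12)·(s + 2) + 4·(s + 2)(s + 1)
Expanding: f(s) = 4s^2 - 3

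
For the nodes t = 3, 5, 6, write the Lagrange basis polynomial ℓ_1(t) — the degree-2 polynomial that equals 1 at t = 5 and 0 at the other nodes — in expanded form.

ℓ_1(t) = -(1/2)t^2 + (9/2)t - 9

ℓ_1(t) = (t - 3)(t - 6) / [(2)·(-1)]
       = (t^2 - 9t + 18) / (-2)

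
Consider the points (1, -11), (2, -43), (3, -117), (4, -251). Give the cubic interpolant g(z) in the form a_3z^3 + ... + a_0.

Build the Lagrange basis polynomials:
L_0(z) = (z - 2)(z - 3)(z - 4) / [-6] = -(1/6)z^3 + (3/2)z^2 - (13/3)z + 4
L_1(z) = (z - 1)(z - 3)(z - 4) / [2] = (1/2)z^3 - 4z^2 + (19/2)z - 6
L_2(z) = (z - 1)(z - 2)(z - 4) / [-2] = -(1/2)z^3 + (7/2)z^2 - 7z + 4
L_3(z) = (z - 1)(z - 2)(z - 3) / [6] = (1/6)z^3 - z^2 + (11/6)z - 1
g(z) = (-11)·L_0 + (-43)·L_1 + (-117)·L_2 + (-251)·L_3
  (-11)·L_0(z) = (11/6)z^3 - (33/2)z^2 + (143/3)z - 44
  (-43)·L_1(z) = -(43/2)z^3 + 172z^2 - (817/2)z + 258
  (-117)·L_2(z) = (117/2)z^3 - (819/2)z^2 + 819z - 468
  (-251)·L_3(z) = -(251/6)z^3 + 251z^2 - (2761/6)z + 251
Adding term by term: -3z^3 - 3z^2 - 2z - 3

g(z) = -3z^3 - 3z^2 - 2z - 3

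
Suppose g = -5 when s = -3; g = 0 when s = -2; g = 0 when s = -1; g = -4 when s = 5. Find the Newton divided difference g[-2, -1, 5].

-2/21

g[-2,-1] = (0 - 0) / (-1 - (-2)) = 0
g[-1,5] = (-4 - 0) / (5 - (-1)) = -2/3
g[-2,-1,5] = (-2/3 - 0) / (5 - (-2)) = -2/21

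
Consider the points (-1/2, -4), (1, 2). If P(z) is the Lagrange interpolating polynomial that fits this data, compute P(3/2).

4

L_0(3/2) = (1/2)/[(-3/2)] = -1/3
L_1(3/2) = (2)/[(3/2)] = 4/3
Sum: (-4)·(-1/3) + 2·(4/3) = 4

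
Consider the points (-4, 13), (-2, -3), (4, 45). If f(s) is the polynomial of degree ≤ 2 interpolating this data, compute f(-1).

L_0(-1) = (1)·(-5)/[(-2)·(-8)] = -5/16
L_1(-1) = (3)·(-5)/[(2)·(-6)] = 5/4
L_2(-1) = (3)·(1)/[(8)·(6)] = 1/16
Sum: 13·(-5/16) + (-3)·(5/4) + 45·(1/16) = -5

-5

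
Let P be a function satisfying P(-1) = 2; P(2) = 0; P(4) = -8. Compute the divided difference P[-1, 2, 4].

-2/3

P[-1,2] = (0 - 2) / (2 - (-1)) = -2/3
P[2,4] = (-8 - 0) / (4 - 2) = -4
P[-1,2,4] = (-4 - (-2/3)) / (4 - (-1)) = -2/3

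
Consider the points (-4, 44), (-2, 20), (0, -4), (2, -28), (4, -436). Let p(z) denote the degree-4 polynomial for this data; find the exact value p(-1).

Evaluate each Lagrange basis at z = -1:
L_0(-1) = (1)·(-1)·(-3)·(-5)/[(-2)·(-4)·(-6)·(-8)] = -5/128
L_1(-1) = (3)·(-1)·(-3)·(-5)/[(2)·(-2)·(-4)·(-6)] = 15/32
L_2(-1) = (3)·(1)·(-3)·(-5)/[(4)·(2)·(-2)·(-4)] = 45/64
L_3(-1) = (3)·(1)·(-1)·(-5)/[(6)·(4)·(2)·(-2)] = -5/32
L_4(-1) = (3)·(1)·(-1)·(-3)/[(8)·(6)·(4)·(2)] = 3/128
Sum: 44·(-5/128) + 20·(15/32) + (-4)·(45/64) + (-28)·(-5/32) + (-436)·(3/128) = -1

-1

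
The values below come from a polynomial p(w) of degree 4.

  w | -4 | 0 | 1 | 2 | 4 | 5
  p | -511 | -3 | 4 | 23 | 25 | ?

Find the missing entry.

The 5 known values determine p uniquely (degree ≤ 4).
Evaluate each Lagrange basis at w = 5:
L_0(5) = (5)·(4)·(3)·(1)/[(-4)·(-5)·(-6)·(-8)] = 1/16
L_1(5) = (9)·(4)·(3)·(1)/[(4)·(-1)·(-2)·(-4)] = -27/8
L_2(5) = (9)·(5)·(3)·(1)/[(5)·(1)·(-1)·(-3)] = 9
L_3(5) = (9)·(5)·(4)·(1)/[(6)·(2)·(1)·(-2)] = -15/2
L_4(5) = (9)·(5)·(4)·(3)/[(8)·(4)·(3)·(2)] = 45/16
Sum: (-511)·(1/16) + (-3)·(-27/8) + 4·(9) + 23·(-15/2) + 25·(45/16) = -88

-88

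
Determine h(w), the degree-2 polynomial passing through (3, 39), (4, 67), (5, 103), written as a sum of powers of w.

Build the Lagrange basis polynomials:
L_0(w) = (w - 4)(w - 5) / [2] = (1/2)w^2 - (9/2)w + 10
L_1(w) = (w - 3)(w - 5) / [-1] = -w^2 + 8w - 15
L_2(w) = (w - 3)(w - 4) / [2] = (1/2)w^2 - (7/2)w + 6
h(w) = 39·L_0 + 67·L_1 + 103·L_2
  39·L_0(w) = (39/2)w^2 - (351/2)w + 390
  67·L_1(w) = -67w^2 + 536w - 1005
  103·L_2(w) = (103/2)w^2 - (721/2)w + 618
Adding term by term: 4w^2 + 3

h(w) = 4w^2 + 3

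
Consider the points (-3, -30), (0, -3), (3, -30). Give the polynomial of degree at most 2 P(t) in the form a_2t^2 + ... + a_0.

P(t) = -3t^2 - 3

L_0(t) = t(t - 3) / [18] = (1/18)t^2 - (1/6)t
L_1(t) = (t + 3)(t - 3) / [-9] = -(1/9)t^2 + 1
L_2(t) = (t + 3)t / [18] = (1/18)t^2 + (1/6)t
P(t) = (-30)·L_0 + (-3)·L_1 + (-30)·L_2
  (-30)·L_0(t) = -(5/3)t^2 + 5t
  (-3)·L_1(t) = (1/3)t^2 - 3
  (-30)·L_2(t) = -(5/3)t^2 - 5t
Adding term by term: -3t^2 - 3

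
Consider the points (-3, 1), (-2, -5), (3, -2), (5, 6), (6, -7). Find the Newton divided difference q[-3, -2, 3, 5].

-43/560

q[-3,-2] = (-5 - 1) / (-2 - (-3)) = -6
q[-2,3] = (-2 - (-5)) / (3 - (-2)) = 3/5
q[3,5] = (6 - (-2)) / (5 - 3) = 4
q[-3,-2,3] = (3/5 - (-6)) / (3 - (-3)) = 11/10
q[-2,3,5] = (4 - 3/5) / (5 - (-2)) = 17/35
q[-3,-2,3,5] = (17/35 - 11/10) / (5 - (-3)) = -43/560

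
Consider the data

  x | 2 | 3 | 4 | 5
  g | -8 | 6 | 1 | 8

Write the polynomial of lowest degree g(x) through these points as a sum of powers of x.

g(x) = (31/6)x^3 - 56x^2 + (1175/6)x - 217

Build the Lagrange basis polynomials:
L_0(x) = (x - 3)(x - 4)(x - 5) / [-6] = -(1/6)x^3 + 2x^2 - (47/6)x + 10
L_1(x) = (x - 2)(x - 4)(x - 5) / [2] = (1/2)x^3 - (11/2)x^2 + 19x - 20
L_2(x) = (x - 2)(x - 3)(x - 5) / [-2] = -(1/2)x^3 + 5x^2 - (31/2)x + 15
L_3(x) = (x - 2)(x - 3)(x - 4) / [6] = (1/6)x^3 - (3/2)x^2 + (13/3)x - 4
g(x) = (-8)·L_0 + 6·L_1 + 1·L_2 + 8·L_3
  (-8)·L_0(x) = (4/3)x^3 - 16x^2 + (188/3)x - 80
  6·L_1(x) = 3x^3 - 33x^2 + 114x - 120
  1·L_2(x) = -(1/2)x^3 + 5x^2 - (31/2)x + 15
  8·L_3(x) = (4/3)x^3 - 12x^2 + (104/3)x - 32
Adding term by term: (31/6)x^3 - 56x^2 + (1175/6)x - 217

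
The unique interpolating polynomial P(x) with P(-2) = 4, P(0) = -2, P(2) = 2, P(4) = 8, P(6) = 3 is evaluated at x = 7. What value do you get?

-1159/128

L_0(7) = (7)·(5)·(3)·(1)/[(-2)·(-4)·(-6)·(-8)] = 35/128
L_1(7) = (9)·(5)·(3)·(1)/[(2)·(-2)·(-4)·(-6)] = -45/32
L_2(7) = (9)·(7)·(3)·(1)/[(4)·(2)·(-2)·(-4)] = 189/64
L_3(7) = (9)·(7)·(5)·(1)/[(6)·(4)·(2)·(-2)] = -105/32
L_4(7) = (9)·(7)·(5)·(3)/[(8)·(6)·(4)·(2)] = 315/128
Sum: 4·(35/128) + (-2)·(-45/32) + 2·(189/64) + 8·(-105/32) + 3·(315/128) = -1159/128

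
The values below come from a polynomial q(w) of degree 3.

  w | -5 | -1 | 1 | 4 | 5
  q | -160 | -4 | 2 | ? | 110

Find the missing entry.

The 4 known values determine q uniquely (degree ≤ 3).
Evaluate each Lagrange basis at w = 4:
L_0(4) = (5)·(3)·(-1)/[(-4)·(-6)·(-10)] = 1/16
L_1(4) = (9)·(3)·(-1)/[(4)·(-2)·(-6)] = -9/16
L_2(4) = (9)·(5)·(-1)/[(6)·(2)·(-4)] = 15/16
L_3(4) = (9)·(5)·(3)/[(10)·(6)·(4)] = 9/16
Sum: (-160)·(1/16) + (-4)·(-9/16) + 2·(15/16) + 110·(9/16) = 56

56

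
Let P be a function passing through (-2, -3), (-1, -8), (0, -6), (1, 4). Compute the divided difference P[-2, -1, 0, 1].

P[-2,-1] = (-8 - (-3)) / (-1 - (-2)) = -5
P[-1,0] = (-6 - (-8)) / (0 - (-1)) = 2
P[0,1] = (4 - (-6)) / (1 - 0) = 10
P[-2,-1,0] = (2 - (-5)) / (0 - (-2)) = 7/2
P[-1,0,1] = (10 - 2) / (1 - (-1)) = 4
P[-2,-1,0,1] = (4 - 7/2) / (1 - (-2)) = 1/6

1/6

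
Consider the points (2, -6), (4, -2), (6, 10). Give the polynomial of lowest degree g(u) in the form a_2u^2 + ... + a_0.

Newton's divided differences:
g[2,4] = (-2 - (-6)) / (4 - 2) = 2
g[4,6] = (10 - (-2)) / (6 - 4) = 6
g[2,4,6] = (6 - 2) / (6 - 2) = 1
g(u) = -6 + 2·(u - 2) + 1·(u - 2)(u - 4)
Expanding: g(u) = u^2 - 4u - 2

g(u) = u^2 - 4u - 2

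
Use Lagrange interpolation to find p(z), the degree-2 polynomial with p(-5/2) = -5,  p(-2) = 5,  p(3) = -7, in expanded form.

p(z) = -(224/55)z^2 + (92/55)z + 271/11

L_0(z) = (z + 2)(z - 3) / [11/4] = (4/11)z^2 - (4/11)z - 24/11
L_1(z) = (z + 5/2)(z - 3) / [-5/2] = -(2/5)z^2 + (1/5)z + 3
L_2(z) = (z + 5/2)(z + 2) / [55/2] = (2/55)z^2 + (9/55)z + 2/11
p(z) = (-5)·L_0 + 5·L_1 + (-7)·L_2
  (-5)·L_0(z) = -(20/11)z^2 + (20/11)z + 120/11
  5·L_1(z) = -2z^2 + z + 15
  (-7)·L_2(z) = -(14/55)z^2 - (63/55)z - 14/11
Adding term by term: -(224/55)z^2 + (92/55)z + 271/11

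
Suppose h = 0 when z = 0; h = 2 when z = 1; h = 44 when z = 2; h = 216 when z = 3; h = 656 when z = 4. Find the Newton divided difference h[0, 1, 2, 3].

15

h[0,1] = (2 - 0) / (1 - 0) = 2
h[1,2] = (44 - 2) / (2 - 1) = 42
h[2,3] = (216 - 44) / (3 - 2) = 172
h[0,1,2] = (42 - 2) / (2 - 0) = 20
h[1,2,3] = (172 - 42) / (3 - 1) = 65
h[0,1,2,3] = (65 - 20) / (3 - 0) = 15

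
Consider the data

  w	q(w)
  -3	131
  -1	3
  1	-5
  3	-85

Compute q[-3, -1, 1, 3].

q[-3,-1] = (3 - 131) / (-1 - (-3)) = -64
q[-1,1] = (-5 - 3) / (1 - (-1)) = -4
q[1,3] = (-85 - (-5)) / (3 - 1) = -40
q[-3,-1,1] = (-4 - (-64)) / (1 - (-3)) = 15
q[-1,1,3] = (-40 - (-4)) / (3 - (-1)) = -9
q[-3,-1,1,3] = (-9 - 15) / (3 - (-3)) = -4

-4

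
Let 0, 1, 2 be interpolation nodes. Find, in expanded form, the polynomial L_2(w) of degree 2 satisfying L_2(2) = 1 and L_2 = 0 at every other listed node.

L_2(w) = (1/2)w^2 - (1/2)w

L_2(w) = w(w - 1) / [(2)·(1)]
       = (w^2 - w) / (2)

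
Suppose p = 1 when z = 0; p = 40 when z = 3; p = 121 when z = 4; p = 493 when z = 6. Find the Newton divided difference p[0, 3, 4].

17

p[0,3] = (40 - 1) / (3 - 0) = 13
p[3,4] = (121 - 40) / (4 - 3) = 81
p[0,3,4] = (81 - 13) / (4 - 0) = 17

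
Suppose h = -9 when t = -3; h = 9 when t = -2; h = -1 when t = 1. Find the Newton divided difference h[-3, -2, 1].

h[-3,-2] = (9 - (-9)) / (-2 - (-3)) = 18
h[-2,1] = (-1 - 9) / (1 - (-2)) = -10/3
h[-3,-2,1] = (-10/3 - 18) / (1 - (-3)) = -16/3

-16/3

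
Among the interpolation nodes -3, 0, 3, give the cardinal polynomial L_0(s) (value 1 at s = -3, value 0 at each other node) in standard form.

L_0(s) = s(s - 3) / [(-3)·(-6)]
       = (s^2 - 3s) / (18)

L_0(s) = (1/18)s^2 - (1/6)s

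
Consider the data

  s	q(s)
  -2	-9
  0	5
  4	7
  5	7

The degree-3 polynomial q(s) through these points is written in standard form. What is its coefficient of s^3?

The leading coefficient equals the top divided difference q[-2,0,4,5].
q[-2,0] = (5 - (-9)) / (0 - (-2)) = 7
q[0,4] = (7 - 5) / (4 - 0) = 1/2
q[4,5] = (7 - 7) / (5 - 4) = 0
q[-2,0,4] = (1/2 - 7) / (4 - (-2)) = -13/12
q[0,4,5] = (0 - 1/2) / (5 - 0) = -1/10
q[-2,0,4,5] = (-1/10 - (-13/12)) / (5 - (-2)) = 59/420

59/420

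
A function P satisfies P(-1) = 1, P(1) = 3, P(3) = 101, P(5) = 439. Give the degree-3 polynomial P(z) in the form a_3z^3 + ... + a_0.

P(z) = 3z^3 + 3z^2 - 2z - 1

L_0(z) = (z - 1)(z - 3)(z - 5) / [-48] = -(1/48)z^3 + (3/16)z^2 - (23/48)z + 5/16
L_1(z) = (z + 1)(z - 3)(z - 5) / [16] = (1/16)z^3 - (7/16)z^2 + (7/16)z + 15/16
L_2(z) = (z + 1)(z - 1)(z - 5) / [-16] = -(1/16)z^3 + (5/16)z^2 + (1/16)z - 5/16
L_3(z) = (z + 1)(z - 1)(z - 3) / [48] = (1/48)z^3 - (1/16)z^2 - (1/48)z + 1/16
P(z) = 1·L_0 + 3·L_1 + 101·L_2 + 439·L_3
  1·L_0(z) = -(1/48)z^3 + (3/16)z^2 - (23/48)z + 5/16
  3·L_1(z) = (3/16)z^3 - (21/16)z^2 + (21/16)z + 45/16
  101·L_2(z) = -(101/16)z^3 + (505/16)z^2 + (101/16)z - 505/16
  439·L_3(z) = (439/48)z^3 - (439/16)z^2 - (439/48)z + 439/16
Adding term by term: 3z^3 + 3z^2 - 2z - 1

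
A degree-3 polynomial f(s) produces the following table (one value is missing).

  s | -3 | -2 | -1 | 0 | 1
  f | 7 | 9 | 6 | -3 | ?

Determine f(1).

The 4 known values determine f uniquely (degree ≤ 3).
L_0(1) = (3)·(2)·(1)/[(-1)·(-2)·(-3)] = -1
L_1(1) = (4)·(2)·(1)/[(1)·(-1)·(-2)] = 4
L_2(1) = (4)·(3)·(1)/[(2)·(1)·(-1)] = -6
L_3(1) = (4)·(3)·(2)/[(3)·(2)·(1)] = 4
Sum: 7·(-1) + 9·(4) + 6·(-6) + (-3)·(4) = -19

-19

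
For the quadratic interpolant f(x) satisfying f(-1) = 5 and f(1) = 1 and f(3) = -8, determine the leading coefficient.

-5/8

The leading coefficient equals the top divided difference f[-1,1,3].
f[-1,1] = (1 - 5) / (1 - (-1)) = -2
f[1,3] = (-8 - 1) / (3 - 1) = -9/2
f[-1,1,3] = (-9/2 - (-2)) / (3 - (-1)) = -5/8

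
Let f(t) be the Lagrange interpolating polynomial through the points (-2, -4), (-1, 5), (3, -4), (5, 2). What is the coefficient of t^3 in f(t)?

25/56

The leading coefficient equals the top divided difference f[-2,-1,3,5].
f[-2,-1] = (5 - (-4)) / (-1 - (-2)) = 9
f[-1,3] = (-4 - 5) / (3 - (-1)) = -9/4
f[3,5] = (2 - (-4)) / (5 - 3) = 3
f[-2,-1,3] = (-9/4 - 9) / (3 - (-2)) = -9/4
f[-1,3,5] = (3 - (-9/4)) / (5 - (-1)) = 7/8
f[-2,-1,3,5] = (7/8 - (-9/4)) / (5 - (-2)) = 25/56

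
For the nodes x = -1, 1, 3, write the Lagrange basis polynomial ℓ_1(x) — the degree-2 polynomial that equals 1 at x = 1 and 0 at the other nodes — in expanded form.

ℓ_1(x) = -(1/4)x^2 + (1/2)x + 3/4

ℓ_1(x) = (x + 1)(x - 3) / [(2)·(-2)]
       = (x^2 - 2x - 3) / (-4)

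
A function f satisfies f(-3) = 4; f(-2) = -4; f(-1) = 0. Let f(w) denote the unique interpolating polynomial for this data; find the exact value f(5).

276

Using Newton's divided-difference form:
f[-3,-2] = (-4 - 4) / (-2 - (-3)) = -8
f[-2,-1] = (0 - (-4)) / (-1 - (-2)) = 4
f[-3,-2,-1] = (4 - (-8)) / (-1 - (-3)) = 6
f(5) = 4 + (-8)·(8) + 6·(8)·(7) = 276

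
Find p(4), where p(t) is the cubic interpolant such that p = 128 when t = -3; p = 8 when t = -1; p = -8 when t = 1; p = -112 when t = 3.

-257

Evaluate each Lagrange basis at t = 4:
L_0(4) = (5)·(3)·(1)/[(-2)·(-4)·(-6)] = -5/16
L_1(4) = (7)·(3)·(1)/[(2)·(-2)·(-4)] = 21/16
L_2(4) = (7)·(5)·(1)/[(4)·(2)·(-2)] = -35/16
L_3(4) = (7)·(5)·(3)/[(6)·(4)·(2)] = 35/16
Sum: 128·(-5/16) + 8·(21/16) + (-8)·(-35/16) + (-112)·(35/16) = -257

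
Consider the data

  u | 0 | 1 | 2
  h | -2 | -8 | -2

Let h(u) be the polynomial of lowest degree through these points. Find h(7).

208

Evaluate each Lagrange basis at u = 7:
L_0(7) = (6)·(5)/[(-1)·(-2)] = 15
L_1(7) = (7)·(5)/[(1)·(-1)] = -35
L_2(7) = (7)·(6)/[(2)·(1)] = 21
Sum: (-2)·(15) + (-8)·(-35) + (-2)·(21) = 208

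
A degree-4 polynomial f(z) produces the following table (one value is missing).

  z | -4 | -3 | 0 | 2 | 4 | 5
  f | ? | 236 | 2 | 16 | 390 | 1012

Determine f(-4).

The 5 known values determine f uniquely (degree ≤ 4).
L_0(-4) = (-4)·(-6)·(-8)·(-9)/[(-3)·(-5)·(-7)·(-8)] = 72/35
L_1(-4) = (-1)·(-6)·(-8)·(-9)/[(3)·(-2)·(-4)·(-5)] = -18/5
L_2(-4) = (-1)·(-4)·(-8)·(-9)/[(5)·(2)·(-2)·(-3)] = 24/5
L_3(-4) = (-1)·(-4)·(-6)·(-9)/[(7)·(4)·(2)·(-1)] = -27/7
L_4(-4) = (-1)·(-4)·(-6)·(-8)/[(8)·(5)·(3)·(1)] = 8/5
Sum: 236·(72/35) + 2·(-18/5) + 16·(24/5) + 390·(-27/7) + 1012·(8/5) = 670

670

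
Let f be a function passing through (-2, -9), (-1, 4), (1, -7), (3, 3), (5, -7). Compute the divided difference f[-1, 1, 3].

f[-1,1] = (-7 - 4) / (1 - (-1)) = -11/2
f[1,3] = (3 - (-7)) / (3 - 1) = 5
f[-1,1,3] = (5 - (-11/2)) / (3 - (-1)) = 21/8

21/8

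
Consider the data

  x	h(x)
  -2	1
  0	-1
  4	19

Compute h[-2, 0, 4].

1

h[-2,0] = (-1 - 1) / (0 - (-2)) = -1
h[0,4] = (19 - (-1)) / (4 - 0) = 5
h[-2,0,4] = (5 - (-1)) / (4 - (-2)) = 1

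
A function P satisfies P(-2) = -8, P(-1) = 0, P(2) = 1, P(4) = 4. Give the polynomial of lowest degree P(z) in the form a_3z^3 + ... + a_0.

Build the Lagrange basis polynomials:
L_0(z) = (z + 1)(z - 2)(z - 4) / [-24] = -(1/24)z^3 + (5/24)z^2 - (1/12)z - 1/3
L_1(z) = (z + 2)(z - 2)(z - 4) / [15] = (1/15)z^3 - (4/15)z^2 - (4/15)z + 16/15
L_2(z) = (z + 2)(z + 1)(z - 4) / [-24] = -(1/24)z^3 + (1/24)z^2 + (5/12)z + 1/3
L_3(z) = (z + 2)(z + 1)(z - 2) / [60] = (1/60)z^3 + (1/60)z^2 - (1/15)z - 1/15
P(z) = (-8)·L_0 + 0·L_1 + 1·L_2 + 4·L_3
  (-8)·L_0(z) = (1/3)z^3 - (5/3)z^2 + (2/3)z + 8/3
  0·L_1(z) = 0
  1·L_2(z) = -(1/24)z^3 + (1/24)z^2 + (5/12)z + 1/3
  4·L_3(z) = (1/15)z^3 + (1/15)z^2 - (4/15)z - 4/15
Adding term by term: (43/120)z^3 - (187/120)z^2 + (49/60)z + 41/15

P(z) = (43/120)z^3 - (187/120)z^2 + (49/60)z + 41/15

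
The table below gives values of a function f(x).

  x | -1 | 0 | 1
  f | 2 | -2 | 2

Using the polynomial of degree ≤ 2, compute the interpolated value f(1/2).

-1

Evaluate each Lagrange basis at x = 1/2:
L_0(1/2) = (1/2)·(-1/2)/[(-1)·(-2)] = -1/8
L_1(1/2) = (3/2)·(-1/2)/[(1)·(-1)] = 3/4
L_2(1/2) = (3/2)·(1/2)/[(2)·(1)] = 3/8
Sum: 2·(-1/8) + (-2)·(3/4) + 2·(3/8) = -1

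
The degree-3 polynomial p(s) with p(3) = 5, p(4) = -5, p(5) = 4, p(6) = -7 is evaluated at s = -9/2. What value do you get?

73955/16

L_0(-9/2) = (-17/2)·(-19/2)·(-21/2)/[(-1)·(-2)·(-3)] = 2261/16
L_1(-9/2) = (-15/2)·(-19/2)·(-21/2)/[(1)·(-1)·(-2)] = -5985/16
L_2(-9/2) = (-15/2)·(-17/2)·(-21/2)/[(2)·(1)·(-1)] = 5355/16
L_3(-9/2) = (-15/2)·(-17/2)·(-19/2)/[(3)·(2)·(1)] = -1615/16
Sum: 5·(2261/16) + (-5)·(-5985/16) + 4·(5355/16) + (-7)·(-1615/16) = 73955/16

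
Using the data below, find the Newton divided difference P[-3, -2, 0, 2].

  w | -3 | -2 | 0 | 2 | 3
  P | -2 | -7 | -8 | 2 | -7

-1/40

P[-3,-2] = (-7 - (-2)) / (-2 - (-3)) = -5
P[-2,0] = (-8 - (-7)) / (0 - (-2)) = -1/2
P[0,2] = (2 - (-8)) / (2 - 0) = 5
P[-3,-2,0] = (-1/2 - (-5)) / (0 - (-3)) = 3/2
P[-2,0,2] = (5 - (-1/2)) / (2 - (-2)) = 11/8
P[-3,-2,0,2] = (11/8 - 3/2) / (2 - (-3)) = -1/40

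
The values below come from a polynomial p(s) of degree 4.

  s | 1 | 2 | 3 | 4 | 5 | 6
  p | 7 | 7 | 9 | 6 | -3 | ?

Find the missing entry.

-13

The 5 known values determine p uniquely (degree ≤ 4).
L_0(6) = (4)·(3)·(2)·(1)/[(-1)·(-2)·(-3)·(-4)] = 1
L_1(6) = (5)·(3)·(2)·(1)/[(1)·(-1)·(-2)·(-3)] = -5
L_2(6) = (5)·(4)·(2)·(1)/[(2)·(1)·(-1)·(-2)] = 10
L_3(6) = (5)·(4)·(3)·(1)/[(3)·(2)·(1)·(-1)] = -10
L_4(6) = (5)·(4)·(3)·(2)/[(4)·(3)·(2)·(1)] = 5
Sum: 7·(1) + 7·(-5) + 9·(10) + 6·(-10) + (-3)·(5) = -13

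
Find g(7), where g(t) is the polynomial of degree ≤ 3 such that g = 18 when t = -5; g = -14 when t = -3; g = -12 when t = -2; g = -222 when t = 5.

-534

Using Newton's divided-difference form:
g[-5,-3] = (-14 - 18) / (-3 - (-5)) = -16
g[-3,-2] = (-12 - (-14)) / (-2 - (-3)) = 2
g[-2,5] = (-222 - (-12)) / (5 - (-2)) = -30
g[-5,-3,-2] = (2 - (-16)) / (-2 - (-5)) = 6
g[-3,-2,5] = (-30 - 2) / (5 - (-3)) = -4
g[-5,-3,-2,5] = (-4 - 6) / (5 - (-5)) = -1
g(7) = 18 + (-16)·(12) + 6·(12)·(10) + (-1)·(12)·(10)·(9) = -534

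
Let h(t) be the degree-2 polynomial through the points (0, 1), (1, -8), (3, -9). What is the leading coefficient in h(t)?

L_0(t) = (t - 1)(t - 3) / [3] = (1/3)t^2 - (4/3)t + 1
L_1(t) = t(t - 3) / [-2] = -(1/2)t^2 + (3/2)t
L_2(t) = t(t - 1) / [6] = (1/6)t^2 - (1/6)t
h(t) = 1·L_0 + (-8)·L_1 + (-9)·L_2
Only the coefficient of t^2 is needed; take it from each L_i and combine:
1·(1/3) + (-8)·(-1/2) + (-9)·(1/6) = 17/6

17/6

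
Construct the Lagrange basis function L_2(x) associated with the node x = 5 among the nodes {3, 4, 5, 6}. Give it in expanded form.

L_2(x) = -(1/2)x^3 + (13/2)x^2 - 27x + 36

L_2(x) = (x - 3)(x - 4)(x - 6) / [(2)·(1)·(-1)]
       = (x^3 - 13x^2 + 54x - 72) / (-2)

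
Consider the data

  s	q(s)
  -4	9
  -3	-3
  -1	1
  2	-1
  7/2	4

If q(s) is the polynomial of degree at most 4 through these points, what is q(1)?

L_0(1) = (4)·(2)·(-1)·(-5/2)/[(-1)·(-3)·(-6)·(-15/2)] = 4/27
L_1(1) = (5)·(2)·(-1)·(-5/2)/[(1)·(-2)·(-5)·(-13/2)] = -5/13
L_2(1) = (5)·(4)·(-1)·(-5/2)/[(3)·(2)·(-3)·(-9/2)] = 50/81
L_3(1) = (5)·(4)·(2)·(-5/2)/[(6)·(5)·(3)·(-3/2)] = 20/27
L_4(1) = (5)·(4)·(2)·(-1)/[(15/2)·(13/2)·(9/2)·(3/2)] = -128/1053
Sum: 9·(4/27) + (-3)·(-5/13) + 1·(50/81) + (-1)·(20/27) + 4·(-128/1053) = 659/351

659/351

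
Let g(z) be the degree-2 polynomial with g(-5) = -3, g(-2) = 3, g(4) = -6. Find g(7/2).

L_0(7/2) = (11/2)·(-1/2)/[(-3)·(-9)] = -11/108
L_1(7/2) = (17/2)·(-1/2)/[(3)·(-6)] = 17/72
L_2(7/2) = (17/2)·(11/2)/[(9)·(6)] = 187/216
Sum: (-3)·(-11/108) + 3·(17/72) + (-6)·(187/216) = -301/72

-301/72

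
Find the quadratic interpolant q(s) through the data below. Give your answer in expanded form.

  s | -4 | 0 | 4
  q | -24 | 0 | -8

L_0(s) = s(s - 4) / [32] = (1/32)s^2 - (1/8)s
L_1(s) = (s + 4)(s - 4) / [-16] = -(1/16)s^2 + 1
L_2(s) = (s + 4)s / [32] = (1/32)s^2 + (1/8)s
q(s) = (-24)·L_0 + 0·L_1 + (-8)·L_2
  (-24)·L_0(s) = -(3/4)s^2 + 3s
  0·L_1(s) = 0
  (-8)·L_2(s) = -(1/4)s^2 - s
Adding term by term: -s^2 + 2s

q(s) = -s^2 + 2s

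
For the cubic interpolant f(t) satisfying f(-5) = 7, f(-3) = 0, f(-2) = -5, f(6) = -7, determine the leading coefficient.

The leading coefficient equals the top divided difference f[-5,-3,-2,6].
f[-5,-3] = (0 - 7) / (-3 - (-5)) = -7/2
f[-3,-2] = (-5 - 0) / (-2 - (-3)) = -5
f[-2,6] = (-7 - (-5)) / (6 - (-2)) = -1/4
f[-5,-3,-2] = (-5 - (-7/2)) / (-2 - (-5)) = -1/2
f[-3,-2,6] = (-1/4 - (-5)) / (6 - (-3)) = 19/36
f[-5,-3,-2,6] = (19/36 - (-1/2)) / (6 - (-5)) = 37/396

37/396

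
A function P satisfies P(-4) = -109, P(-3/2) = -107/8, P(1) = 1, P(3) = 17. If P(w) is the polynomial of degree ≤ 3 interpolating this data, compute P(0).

-1

Evaluate each Lagrange basis at w = 0:
L_0(0) = (3/2)·(-1)·(-3)/[(-5/2)·(-5)·(-7)] = -9/175
L_1(0) = (4)·(-1)·(-3)/[(5/2)·(-5/2)·(-9/2)] = 32/75
L_2(0) = (4)·(3/2)·(-3)/[(5)·(5/2)·(-2)] = 18/25
L_3(0) = (4)·(3/2)·(-1)/[(7)·(9/2)·(2)] = -2/21
Sum: (-109)·(-9/175) + (-107/8)·(32/75) + 1·(18/25) + 17·(-2/21) = -1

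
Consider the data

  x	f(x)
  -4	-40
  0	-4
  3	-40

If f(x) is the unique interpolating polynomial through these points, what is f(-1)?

-4

L_0(-1) = (-1)·(-4)/[(-4)·(-7)] = 1/7
L_1(-1) = (3)·(-4)/[(4)·(-3)] = 1
L_2(-1) = (3)·(-1)/[(7)·(3)] = -1/7
Sum: (-40)·(1/7) + (-4)·(1) + (-40)·(-1/7) = -4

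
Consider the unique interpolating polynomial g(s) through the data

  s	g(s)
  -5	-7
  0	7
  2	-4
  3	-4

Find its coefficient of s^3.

The leading coefficient equals the top divided difference g[-5,0,2,3].
g[-5,0] = (7 - (-7)) / (0 - (-5)) = 14/5
g[0,2] = (-4 - 7) / (2 - 0) = -11/2
g[2,3] = (-4 - (-4)) / (3 - 2) = 0
g[-5,0,2] = (-11/2 - 14/5) / (2 - (-5)) = -83/70
g[0,2,3] = (0 - (-11/2)) / (3 - 0) = 11/6
g[-5,0,2,3] = (11/6 - (-83/70)) / (3 - (-5)) = 317/840

317/840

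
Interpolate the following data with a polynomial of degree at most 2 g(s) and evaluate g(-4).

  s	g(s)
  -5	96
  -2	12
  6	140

60

Evaluate each Lagrange basis at s = -4:
L_0(-4) = (-2)·(-10)/[(-3)·(-11)] = 20/33
L_1(-4) = (1)·(-10)/[(3)·(-8)] = 5/12
L_2(-4) = (1)·(-2)/[(11)·(8)] = -1/44
Sum: 96·(20/33) + 12·(5/12) + 140·(-1/44) = 60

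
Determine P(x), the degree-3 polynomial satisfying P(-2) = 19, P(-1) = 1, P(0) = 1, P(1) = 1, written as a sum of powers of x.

P(x) = -3x^3 + 3x + 1

Newton's divided differences:
P[-2,-1] = (1 - 19) / (-1 - (-2)) = -18
P[-1,0] = (1 - 1) / (0 - (-1)) = 0
P[0,1] = (1 - 1) / (1 - 0) = 0
P[-2,-1,0] = (0 - (-18)) / (0 - (-2)) = 9
P[-1,0,1] = (0 - 0) / (1 - (-1)) = 0
P[-2,-1,0,1] = (0 - 9) / (1 - (-2)) = -3
P(x) = 19 + (-18)·(x + 2) + 9·(x + 2)(x + 1) + (-3)·(x + 2)(x + 1)x
Expanding: P(x) = -3x^3 + 3x + 1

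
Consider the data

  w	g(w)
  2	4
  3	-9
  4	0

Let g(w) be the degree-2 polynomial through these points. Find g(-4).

544

Using Newton's divided-difference form:
g[2,3] = (-9 - 4) / (3 - 2) = -13
g[3,4] = (0 - (-9)) / (4 - 3) = 9
g[2,3,4] = (9 - (-13)) / (4 - 2) = 11
g(-4) = 4 + (-13)·(-6) + 11·(-6)·(-7) = 544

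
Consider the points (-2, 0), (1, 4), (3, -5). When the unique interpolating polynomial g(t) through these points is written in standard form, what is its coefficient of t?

1/6

L_0(t) = (t - 1)(t - 3) / [15] = (1/15)t^2 - (4/15)t + 1/5
L_1(t) = (t + 2)(t - 3) / [-6] = -(1/6)t^2 + (1/6)t + 1
L_2(t) = (t + 2)(t - 1) / [10] = (1/10)t^2 + (1/10)t - 1/5
g(t) = 0·L_0 + 4·L_1 + (-5)·L_2
Only the coefficient of t is needed; take it from each L_i and combine:
0·(-4/15) + 4·(1/6) + (-5)·(1/10) = 1/6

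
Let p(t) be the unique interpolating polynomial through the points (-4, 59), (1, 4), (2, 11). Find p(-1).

Evaluate each Lagrange basis at t = -1:
L_0(-1) = (-2)·(-3)/[(-5)·(-6)] = 1/5
L_1(-1) = (3)·(-3)/[(5)·(-1)] = 9/5
L_2(-1) = (3)·(-2)/[(6)·(1)] = -1
Sum: 59·(1/5) + 4·(9/5) + 11·(-1) = 8

8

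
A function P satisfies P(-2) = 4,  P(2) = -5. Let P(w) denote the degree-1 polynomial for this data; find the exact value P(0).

Evaluate each Lagrange basis at w = 0:
L_0(0) = (-2)/[(-4)] = 1/2
L_1(0) = (2)/[(4)] = 1/2
Sum: 4·(1/2) + (-5)·(1/2) = -1/2

-1/2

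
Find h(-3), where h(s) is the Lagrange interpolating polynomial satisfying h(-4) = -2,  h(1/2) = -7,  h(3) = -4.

L_0(-3) = (-7/2)·(-6)/[(-9/2)·(-7)] = 2/3
L_1(-3) = (1)·(-6)/[(9/2)·(-5/2)] = 8/15
L_2(-3) = (1)·(-7/2)/[(7)·(5/2)] = -1/5
Sum: (-2)·(2/3) + (-7)·(8/15) + (-4)·(-1/5) = -64/15

-64/15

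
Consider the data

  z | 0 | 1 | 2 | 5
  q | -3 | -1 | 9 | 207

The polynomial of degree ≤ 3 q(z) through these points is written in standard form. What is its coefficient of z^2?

-2

L_0(z) = (z - 1)(z - 2)(z - 5) / [-10] = -(1/10)z^3 + (4/5)z^2 - (17/10)z + 1
L_1(z) = z(z - 2)(z - 5) / [4] = (1/4)z^3 - (7/4)z^2 + (5/2)z
L_2(z) = z(z - 1)(z - 5) / [-6] = -(1/6)z^3 + z^2 - (5/6)z
L_3(z) = z(z - 1)(z - 2) / [60] = (1/60)z^3 - (1/20)z^2 + (1/30)z
q(z) = (-3)·L_0 + (-1)·L_1 + 9·L_2 + 207·L_3
Only the coefficient of z^2 is needed; take it from each L_i and combine:
(-3)·(4/5) + (-1)·(-7/4) + 9·(1) + 207·(-1/20) = -2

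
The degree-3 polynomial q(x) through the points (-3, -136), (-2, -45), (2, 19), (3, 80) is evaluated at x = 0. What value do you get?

Evaluate each Lagrange basis at x = 0:
L_0(0) = (2)·(-2)·(-3)/[(-1)·(-5)·(-6)] = -2/5
L_1(0) = (3)·(-2)·(-3)/[(1)·(-4)·(-5)] = 9/10
L_2(0) = (3)·(2)·(-3)/[(5)·(4)·(-1)] = 9/10
L_3(0) = (3)·(2)·(-2)/[(6)·(5)·(1)] = -2/5
Sum: (-136)·(-2/5) + (-45)·(9/10) + 19·(9/10) + 80·(-2/5) = -1

-1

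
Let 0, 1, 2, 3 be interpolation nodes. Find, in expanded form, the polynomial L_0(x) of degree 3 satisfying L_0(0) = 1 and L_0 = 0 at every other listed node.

L_0(x) = (x - 1)(x - 2)(x - 3) / [(-1)·(-2)·(-3)]
       = (x^3 - 6x^2 + 11x - 6) / (-6)

L_0(x) = -(1/6)x^3 + x^2 - (11/6)x + 1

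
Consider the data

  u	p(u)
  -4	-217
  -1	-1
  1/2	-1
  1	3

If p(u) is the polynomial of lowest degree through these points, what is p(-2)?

Using Newton's divided-difference form:
p[-4,-1] = (-1 - (-217)) / (-1 - (-4)) = 72
p[-1,1/2] = (-1 - (-1)) / (1/2 - (-1)) = 0
p[1/2,1] = (3 - (-1)) / (1 - 1/2) = 8
p[-4,-1,1/2] = (0 - 72) / (1/2 - (-4)) = -16
p[-1,1/2,1] = (8 - 0) / (1 - (-1)) = 4
p[-4,-1,1/2,1] = (4 - (-16)) / (1 - (-4)) = 4
p(-2) = -217 + 72·(2) + (-16)·(2)·(-1) + 4·(2)·(-1)·(-5/2) = -21

-21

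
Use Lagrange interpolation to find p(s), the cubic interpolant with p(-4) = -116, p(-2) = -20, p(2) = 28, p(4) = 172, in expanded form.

p(s) = 2s^3 + 2s^2 + 4s - 4

L_0(s) = (s + 2)(s - 2)(s - 4) / [-96] = -(1/96)s^3 + (1/24)s^2 + (1/24)s - 1/6
L_1(s) = (s + 4)(s - 2)(s - 4) / [48] = (1/48)s^3 - (1/24)s^2 - (1/3)s + 2/3
L_2(s) = (s + 4)(s + 2)(s - 4) / [-48] = -(1/48)s^3 - (1/24)s^2 + (1/3)s + 2/3
L_3(s) = (s + 4)(s + 2)(s - 2) / [96] = (1/96)s^3 + (1/24)s^2 - (1/24)s - 1/6
p(s) = (-116)·L_0 + (-20)·L_1 + 28·L_2 + 172·L_3
  (-116)·L_0(s) = (29/24)s^3 - (29/6)s^2 - (29/6)s + 58/3
  (-20)·L_1(s) = -(5/12)s^3 + (5/6)s^2 + (20/3)s - 40/3
  28·L_2(s) = -(7/12)s^3 - (7/6)s^2 + (28/3)s + 56/3
  172·L_3(s) = (43/24)s^3 + (43/6)s^2 - (43/6)s - 86/3
Adding term by term: 2s^3 + 2s^2 + 4s - 4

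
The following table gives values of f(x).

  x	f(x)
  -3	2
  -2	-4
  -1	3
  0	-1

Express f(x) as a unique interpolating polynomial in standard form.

L_0(x) = (x + 2)(x + 1)x / [-6] = -(1/6)x^3 - (1/2)x^2 - (1/3)x
L_1(x) = (x + 3)(x + 1)x / [2] = (1/2)x^3 + 2x^2 + (3/2)x
L_2(x) = (x + 3)(x + 2)x / [-2] = -(1/2)x^3 - (5/2)x^2 - 3x
L_3(x) = (x + 3)(x + 2)(x + 1) / [6] = (1/6)x^3 + x^2 + (11/6)x + 1
f(x) = 2·L_0 + (-4)·L_1 + 3·L_2 + (-1)·L_3
  2·L_0(x) = -(1/3)x^3 - x^2 - (2/3)x
  (-4)·L_1(x) = -2x^3 - 8x^2 - 6x
  3·L_2(x) = -(3/2)x^3 - (15/2)x^2 - 9x
  (-1)·L_3(x) = -(1/6)x^3 - x^2 - (11/6)x - 1
Adding term by term: -4x^3 - (35/2)x^2 - (35/2)x - 1

f(x) = -4x^3 - (35/2)x^2 - (35/2)x - 1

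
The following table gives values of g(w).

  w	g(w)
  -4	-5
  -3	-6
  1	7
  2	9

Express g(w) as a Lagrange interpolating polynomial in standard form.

g(w) = -(11/60)w^3 - (1/4)w^2 + (121/30)w + 17/5

Build the Lagrange basis polynomials:
L_0(w) = (w + 3)(w - 1)(w - 2) / [-30] = -(1/30)w^3 + (7/30)w - 1/5
L_1(w) = (w + 4)(w - 1)(w - 2) / [20] = (1/20)w^3 + (1/20)w^2 - (1/2)w + 2/5
L_2(w) = (w + 4)(w + 3)(w - 2) / [-20] = -(1/20)w^3 - (1/4)w^2 + (1/10)w + 6/5
L_3(w) = (w + 4)(w + 3)(w - 1) / [30] = (1/30)w^3 + (1/5)w^2 + (1/6)w - 2/5
g(w) = (-5)·L_0 + (-6)·L_1 + 7·L_2 + 9·L_3
  (-5)·L_0(w) = (1/6)w^3 - (7/6)w + 1
  (-6)·L_1(w) = -(3/10)w^3 - (3/10)w^2 + 3w - 12/5
  7·L_2(w) = -(7/20)w^3 - (7/4)w^2 + (7/10)w + 42/5
  9·L_3(w) = (3/10)w^3 + (9/5)w^2 + (3/2)w - 18/5
Adding term by term: -(11/60)w^3 - (1/4)w^2 + (121/30)w + 17/5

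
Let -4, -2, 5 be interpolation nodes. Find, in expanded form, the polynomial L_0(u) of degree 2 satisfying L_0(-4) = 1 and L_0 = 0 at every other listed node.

L_0(u) = (1/18)u^2 - (1/6)u - 5/9

L_0(u) = (u + 2)(u - 5) / [(-2)·(-9)]
       = (u^2 - 3u - 10) / (18)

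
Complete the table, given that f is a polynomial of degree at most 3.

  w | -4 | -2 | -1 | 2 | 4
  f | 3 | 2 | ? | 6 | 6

The 4 known values determine f uniquely (degree ≤ 3).
L_0(-1) = (1)·(-3)·(-5)/[(-2)·(-6)·(-8)] = -5/32
L_1(-1) = (3)·(-3)·(-5)/[(2)·(-4)·(-6)] = 15/16
L_2(-1) = (3)·(1)·(-5)/[(6)·(4)·(-2)] = 5/16
L_3(-1) = (3)·(1)·(-3)/[(8)·(6)·(2)] = -3/32
Sum: 3·(-5/32) + 2·(15/16) + 6·(5/16) + 6·(-3/32) = 87/32

87/32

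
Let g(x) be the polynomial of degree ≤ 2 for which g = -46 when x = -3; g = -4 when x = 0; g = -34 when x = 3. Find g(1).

-6

L_0(1) = (1)·(-2)/[(-3)·(-6)] = -1/9
L_1(1) = (4)·(-2)/[(3)·(-3)] = 8/9
L_2(1) = (4)·(1)/[(6)·(3)] = 2/9
Sum: (-46)·(-1/9) + (-4)·(8/9) + (-34)·(2/9) = -6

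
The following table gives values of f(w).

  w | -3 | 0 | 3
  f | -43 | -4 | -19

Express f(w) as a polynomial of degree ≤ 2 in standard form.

Build the Lagrange basis polynomials:
L_0(w) = w(w - 3) / [18] = (1/18)w^2 - (1/6)w
L_1(w) = (w + 3)(w - 3) / [-9] = -(1/9)w^2 + 1
L_2(w) = (w + 3)w / [18] = (1/18)w^2 + (1/6)w
f(w) = (-43)·L_0 + (-4)·L_1 + (-19)·L_2
  (-43)·L_0(w) = -(43/18)w^2 + (43/6)w
  (-4)·L_1(w) = (4/9)w^2 - 4
  (-19)·L_2(w) = -(19/18)w^2 - (19/6)w
Adding term by term: -3w^2 + 4w - 4

f(w) = -3w^2 + 4w - 4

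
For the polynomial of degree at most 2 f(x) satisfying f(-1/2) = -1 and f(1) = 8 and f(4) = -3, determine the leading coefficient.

-58/27

The leading coefficient equals the top divided difference f[-1/2,1,4].
f[-1/2,1] = (8 - (-1)) / (1 - (-1/2)) = 6
f[1,4] = (-3 - 8) / (4 - 1) = -11/3
f[-1/2,1,4] = (-11/3 - 6) / (4 - (-1/2)) = -58/27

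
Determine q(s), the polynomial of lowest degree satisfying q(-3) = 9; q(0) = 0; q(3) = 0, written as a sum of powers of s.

q(s) = (1/2)s^2 - (3/2)s

Build the Lagrange basis polynomials:
L_0(s) = s(s - 3) / [18] = (1/18)s^2 - (1/6)s
L_1(s) = (s + 3)(s - 3) / [-9] = -(1/9)s^2 + 1
L_2(s) = (s + 3)s / [18] = (1/18)s^2 + (1/6)s
q(s) = 9·L_0 + 0·L_1 + 0·L_2
  9·L_0(s) = (1/2)s^2 - (3/2)s
  0·L_1(s) = 0
  0·L_2(s) = 0
Adding term by term: (1/2)s^2 - (3/2)s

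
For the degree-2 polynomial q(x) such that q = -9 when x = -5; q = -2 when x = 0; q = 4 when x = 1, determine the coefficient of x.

157/30

Build the Lagrange basis polynomials:
L_0(x) = x(x - 1) / [30] = (1/30)x^2 - (1/30)x
L_1(x) = (x + 5)(x - 1) / [-5] = -(1/5)x^2 - (4/5)x + 1
L_2(x) = (x + 5)x / [6] = (1/6)x^2 + (5/6)x
q(x) = (-9)·L_0 + (-2)·L_1 + 4·L_2
Only the coefficient of x is needed; take it from each L_i and combine:
(-9)·(-1/30) + (-2)·(-4/5) + 4·(5/6) = 157/30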